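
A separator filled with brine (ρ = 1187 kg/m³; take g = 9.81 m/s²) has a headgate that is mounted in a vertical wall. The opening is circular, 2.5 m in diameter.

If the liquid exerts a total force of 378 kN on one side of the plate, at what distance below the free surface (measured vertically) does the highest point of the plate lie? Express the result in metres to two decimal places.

γ = ρg = 1187 × 9.81 / 1000 = 11.64447 kN/m³.
A = π(1.25)² = 4.90874 m².
From F = γ·h_c·A, the centroid depth is h_c = 378/(11.64447 × 4.90874) = 6.61305 m.
The centroid is at the centre, 1.25 m below the top of the plate, so the highest point sits at h_top = 6.61305 − 1.25 = 5.36305 m below the surface.

d_top ≈ 5.36 m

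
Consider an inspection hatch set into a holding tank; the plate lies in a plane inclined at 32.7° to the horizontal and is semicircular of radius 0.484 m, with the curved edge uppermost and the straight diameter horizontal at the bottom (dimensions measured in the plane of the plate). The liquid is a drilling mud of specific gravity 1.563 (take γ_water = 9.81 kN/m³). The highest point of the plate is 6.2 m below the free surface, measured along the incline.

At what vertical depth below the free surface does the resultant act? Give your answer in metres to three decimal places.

γ = 1.563 × 9.81 = 15.33303 kN/m³.
Let θ = 32.7° be the plate's angle to the horizontal; measure y along the incline from where the plane meets the free surface. Vertical depth h = y·sinθ with sinθ = 0.540240.
The centroid lies 4r/(3π) = 0.205416 m above the diameter, so r − 4r/(3π) = 0.484 − 0.205416 = 0.278584 m below the topmost point, so y_c = 6.2 + 0.278584 = 6.47858 m and h_c = 6.47858 × 0.540240 = 3.49999 m.
A = πr²/2 = π × 0.484²/2 = 0.367968 m².
Resultant F = γ·h_c·A = 15.33303 × 3.49999 × 0.367968 = 19.7472 kN.
I_c = (π/8 − 8/(9π))·r⁴ = 0.109757 × 0.484⁴ = 0.00602301 m⁴.
Centre of pressure: y_p = y_c + I_c/(y_c·A) = 6.47858 + 0.00602301/(6.47858 × 0.367968) = 6.47858 + 0.00252653 = 6.48111 m along the plane.
Vertically, h_p = y_p·sinθ = 6.48111 × 0.540240 = 3.50135 m.

h_p = 3.501 m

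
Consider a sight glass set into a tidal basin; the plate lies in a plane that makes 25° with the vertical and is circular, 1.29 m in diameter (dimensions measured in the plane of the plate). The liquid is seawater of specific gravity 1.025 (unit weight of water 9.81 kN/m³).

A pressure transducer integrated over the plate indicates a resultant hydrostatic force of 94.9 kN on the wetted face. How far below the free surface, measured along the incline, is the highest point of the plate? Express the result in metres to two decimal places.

γ = 1.025 × 9.81 = 10.05525 kN/m³.
A = π(0.645)² = 1.30698 m².
From F = γ·h_c·A, the centroid depth is h_c = 94.9/(10.05525 × 1.30698) = 7.22112 m.
The plate makes 25° with the vertical, i.e. θ = 90° − 25° = 65° to the horizontal. Measuring y along the incline from the free-surface line, vertical depth h = y·sinθ with sinθ = 0.906308.
Along the incline, y_c = h_c/sinθ = 7.22112/0.906308 = 7.96762 m.
The centroid is at the centre, 0.645 m below the top of the plate, so the highest point sits at y_top = 7.96762 − 0.645 = 7.32262 m along the incline.

y_top ≈ 7.32 m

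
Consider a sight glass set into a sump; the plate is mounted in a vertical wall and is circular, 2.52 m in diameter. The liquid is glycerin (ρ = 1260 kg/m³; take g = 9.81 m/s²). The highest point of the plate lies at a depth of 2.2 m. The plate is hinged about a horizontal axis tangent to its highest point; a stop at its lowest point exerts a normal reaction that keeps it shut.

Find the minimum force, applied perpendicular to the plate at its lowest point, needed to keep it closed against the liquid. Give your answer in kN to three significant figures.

γ = ρg = 1260 × 9.81 / 1000 = 12.3606 kN/m³.
The centroid is at the centre, 1.26 m below the top of the plate, so the centroid depth is h_c = 2.2 + 1.26 = 3.46 m.
A = π(1.26)² = 4.98759 m².
Resultant F = γ·h_c·A = 12.3606 × 3.46 × 4.98759 = 213.308 kN.
I_c = πr⁴/4 = π × 1.26⁴/4 = 1.97958 m⁴.
Centre of pressure: y_p = y_c + I_c/(y_c·A) = 3.46 + 1.97958/(3.46 × 4.98759) = 3.46 + 0.114711 = 3.57471 m along the plane.
The resultant acts 1.26 + 0.114711 = 1.37471 m (along the plate) below the hinge at the top edge, so the moment about the hinge is M = F × 1.37471 = 213.308 × 1.37471 = 293.237 kN·m.
A normal force at the bottom, 2.52 m from the hinge, must supply this moment: P = 293.237/2.52 = 116.364 kN.

P ≈ 116 kN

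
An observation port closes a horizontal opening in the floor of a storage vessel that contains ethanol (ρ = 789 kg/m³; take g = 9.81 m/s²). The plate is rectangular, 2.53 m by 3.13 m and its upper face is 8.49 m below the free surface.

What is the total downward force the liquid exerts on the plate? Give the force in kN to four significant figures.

F ≈ 520.4 kN

γ = ρg = 789 × 9.81 / 1000 = 7.74009 kN/m³.
The plate is horizontal, so pressure is uniform at p = γ·h = 7.74009 × 8.49 = 65.7134 kN/m².
A = 2.53 × 3.13 = 7.9189 m².
F = p·A = 65.7134 × 7.9189 = 520.378 kN.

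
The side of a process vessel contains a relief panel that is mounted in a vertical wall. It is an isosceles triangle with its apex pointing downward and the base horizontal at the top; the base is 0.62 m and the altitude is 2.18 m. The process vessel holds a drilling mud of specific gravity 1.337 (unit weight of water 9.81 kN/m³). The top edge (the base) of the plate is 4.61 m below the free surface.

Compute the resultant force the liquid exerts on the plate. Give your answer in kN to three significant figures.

F ≈ 47.3 kN

γ = 1.337 × 9.81 = 13.11597 kN/m³.
With the apex down, the centroid sits h/3 = 2.18/3 = 0.726667 m below the base (the top edge), so the centroid depth is h_c = 4.61 + 0.726667 = 5.33667 m.
A = ½ × 0.62 × 2.18 = 0.6758 m².
Resultant F = γ·h_c·A = 13.11597 × 5.33667 × 0.6758 = 47.303 kN.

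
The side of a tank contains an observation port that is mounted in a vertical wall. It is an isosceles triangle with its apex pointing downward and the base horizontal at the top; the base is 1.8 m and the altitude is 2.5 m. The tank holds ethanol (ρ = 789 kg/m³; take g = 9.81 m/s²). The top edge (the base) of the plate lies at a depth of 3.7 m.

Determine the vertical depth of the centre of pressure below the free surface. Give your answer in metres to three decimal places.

γ = ρg = 789 × 9.81 / 1000 = 7.74009 kN/m³.
With the apex down, the centroid sits h/3 = 2.5/3 = 0.833333 m below the base (the top edge), so the centroid depth is h_c = 3.7 + 0.833333 = 4.53333 m.
A = ½ × 1.8 × 2.5 = 2.25 m².
Resultant F = γ·h_c·A = 7.74009 × 4.53333 × 2.25 = 78.9489 kN.
I_c = b·h³/36 = 1.8 × 2.5³/36 = 0.78125 m⁴.
Centre of pressure: y_p = y_c + I_c/(y_c·A) = 4.53333 + 0.78125/(4.53333 × 2.25) = 4.53333 + 0.0765932 = 4.60992 m along the plane.

h_p = 4.610 m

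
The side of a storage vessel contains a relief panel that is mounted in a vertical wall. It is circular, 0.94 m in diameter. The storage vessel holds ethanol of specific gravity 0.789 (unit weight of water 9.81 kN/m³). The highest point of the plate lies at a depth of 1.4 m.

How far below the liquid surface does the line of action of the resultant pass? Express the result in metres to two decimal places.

h_p = 1.90 m

γ = 0.789 × 9.81 = 7.74009 kN/m³.
The centroid is at the centre, 0.47 m below the top of the plate, so the centroid depth is h_c = 1.4 + 0.47 = 1.87 m.
A = π(0.47)² = 0.693978 m².
Resultant F = γ·h_c·A = 7.74009 × 1.87 × 0.693978 = 10.0446 kN.
I_c = πr⁴/4 = π × 0.47⁴/4 = 0.0383249 m⁴.
Centre of pressure: y_p = y_c + I_c/(y_c·A) = 1.87 + 0.0383249/(1.87 × 0.693978) = 1.87 + 0.0295321 = 1.89953 m along the plane.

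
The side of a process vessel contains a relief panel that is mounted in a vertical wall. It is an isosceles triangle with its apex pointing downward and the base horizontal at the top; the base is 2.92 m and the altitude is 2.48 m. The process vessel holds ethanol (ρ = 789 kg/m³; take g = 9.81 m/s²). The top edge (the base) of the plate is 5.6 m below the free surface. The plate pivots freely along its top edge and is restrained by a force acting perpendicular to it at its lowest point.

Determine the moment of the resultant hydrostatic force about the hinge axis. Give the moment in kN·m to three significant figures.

γ = ρg = 789 × 9.81 / 1000 = 7.74009 kN/m³.
With the apex down, the centroid sits h/3 = 2.48/3 = 0.826667 m below the base (the top edge), so the centroid depth is h_c = 5.6 + 0.826667 = 6.42667 m.
A = ½ × 2.92 × 2.48 = 3.6208 m².
Resultant F = γ·h_c·A = 7.74009 × 6.42667 × 3.6208 = 180.109 kN.
I_c = b·h³/36 = 2.92 × 2.48³/36 = 1.23719 m⁴.
Centre of pressure: y_p = y_c + I_c/(y_c·A) = 6.42667 + 1.23719/(6.42667 × 3.6208) = 6.42667 + 0.0531675 = 6.47984 m along the plane.
The resultant acts 0.826667 + 0.0531675 = 0.879835 m (along the plate) below the hinge at the top edge, so the moment about the hinge is M = F × 0.879835 = 180.109 × 0.879835 = 158.466 kN·m.

M ≈ 158 kN·m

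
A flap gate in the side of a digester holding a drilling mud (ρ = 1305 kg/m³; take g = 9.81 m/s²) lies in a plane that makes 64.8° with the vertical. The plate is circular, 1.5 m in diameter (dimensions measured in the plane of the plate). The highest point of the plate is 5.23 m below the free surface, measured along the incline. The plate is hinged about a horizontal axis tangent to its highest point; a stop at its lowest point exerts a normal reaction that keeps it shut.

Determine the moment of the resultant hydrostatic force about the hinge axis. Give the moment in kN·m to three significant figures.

γ = ρg = 1305 × 9.81 / 1000 = 12.80205 kN/m³.
The plate makes 64.8° with the vertical, i.e. θ = 90° − 64.8° = 25.2° to the horizontal. Measuring y along the incline from the free-surface line, vertical depth h = y·sinθ with sinθ = 0.425779.
The centroid is at the centre, 0.75 m below the top of the plate, so y_c = 5.23 + 0.75 = 5.98 m and h_c = 5.98 × 0.425779 = 2.54616 m.
A = π(0.75)² = 1.76715 m².
Resultant F = γ·h_c·A = 12.80205 × 2.54616 × 1.76715 = 57.6021 kN.
I_c = πr⁴/4 = π × 0.75⁴/4 = 0.248505 m⁴.
Centre of pressure: y_p = y_c + I_c/(y_c·A) = 5.98 + 0.248505/(5.98 × 1.76715) = 5.98 + 0.0235158 = 6.00352 m along the plane.
The resultant acts 0.75 + 0.0235158 = 0.773516 m (along the plate) below the hinge at the top edge, so the moment about the hinge is M = F × 0.773516 = 57.6021 × 0.773516 = 44.5561 kN·m.

M ≈ 44.6 kN·m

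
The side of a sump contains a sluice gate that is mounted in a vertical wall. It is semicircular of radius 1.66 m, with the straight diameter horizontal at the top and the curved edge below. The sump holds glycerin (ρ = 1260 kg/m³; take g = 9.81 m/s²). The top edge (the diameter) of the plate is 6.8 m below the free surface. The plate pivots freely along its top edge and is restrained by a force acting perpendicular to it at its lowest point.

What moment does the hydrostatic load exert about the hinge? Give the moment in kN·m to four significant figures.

M ≈ 293.2 kN·m

γ = ρg = 1260 × 9.81 / 1000 = 12.3606 kN/m³.
The centroid of a semicircle lies 4r/(3π) = 0.704526 m from the diameter, here below the top edge, so the centroid depth is h_c = 6.8 + 0.704526 = 7.50453 m.
A = πr²/2 = π × 1.66²/2 = 4.32849 m².
Resultant F = γ·h_c·A = 12.3606 × 7.50453 × 4.32849 = 401.513 kN.
I_c = (π/8 − 8/(9π))·r⁴ = 0.109757 × 1.66⁴ = 0.833421 m⁴.
Centre of pressure: y_p = y_c + I_c/(y_c·A) = 7.50453 + 0.833421/(7.50453 × 4.32849) = 7.50453 + 0.0256569 = 7.53019 m along the plane.
The resultant acts 0.704526 + 0.0256569 = 0.730183 m (along the plate) below the hinge at the top edge, so the moment about the hinge is M = F × 0.730183 = 401.513 × 0.730183 = 293.178 kN·m.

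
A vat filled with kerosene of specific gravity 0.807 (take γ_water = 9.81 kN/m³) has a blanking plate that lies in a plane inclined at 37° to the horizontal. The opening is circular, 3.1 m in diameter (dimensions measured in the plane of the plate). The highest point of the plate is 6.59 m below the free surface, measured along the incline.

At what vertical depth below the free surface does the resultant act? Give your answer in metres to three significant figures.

γ = 0.807 × 9.81 = 7.91667 kN/m³.
Let θ = 37° be the plate's angle to the horizontal; measure y along the incline from where the plane meets the free surface. Vertical depth h = y·sinθ with sinθ = 0.601815.
The centroid is at the centre, 1.55 m below the top of the plate, so y_c = 6.59 + 1.55 = 8.14 m and h_c = 8.14 × 0.601815 = 4.89877 m.
A = π(1.55)² = 7.54768 m².
Resultant F = γ·h_c·A = 7.91667 × 4.89877 × 7.54768 = 292.714 kN.
I_c = πr⁴/4 = π × 1.55⁴/4 = 4.53332 m⁴.
Centre of pressure: y_p = y_c + I_c/(y_c·A) = 8.14 + 4.53332/(8.14 × 7.54768) = 8.14 + 0.0737868 = 8.21379 m along the plane.
Vertically, h_p = y_p·sinθ = 8.21379 × 0.601815 = 4.94318 m.

h_p = 4.94 m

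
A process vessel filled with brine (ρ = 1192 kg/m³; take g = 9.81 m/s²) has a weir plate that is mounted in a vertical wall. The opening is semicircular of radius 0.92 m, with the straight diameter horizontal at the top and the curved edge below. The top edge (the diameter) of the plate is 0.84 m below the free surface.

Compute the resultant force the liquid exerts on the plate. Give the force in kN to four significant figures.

F ≈ 19.13 kN

γ = ρg = 1192 × 9.81 / 1000 = 11.69352 kN/m³.
The centroid of a semicircle lies 4r/(3π) = 0.39046 m from the diameter, here below the top edge, so the centroid depth is h_c = 0.84 + 0.39046 = 1.23046 m.
A = πr²/2 = π × 0.92²/2 = 1.32952 m².
Resultant F = γ·h_c·A = 11.69352 × 1.23046 × 1.32952 = 19.1297 kN.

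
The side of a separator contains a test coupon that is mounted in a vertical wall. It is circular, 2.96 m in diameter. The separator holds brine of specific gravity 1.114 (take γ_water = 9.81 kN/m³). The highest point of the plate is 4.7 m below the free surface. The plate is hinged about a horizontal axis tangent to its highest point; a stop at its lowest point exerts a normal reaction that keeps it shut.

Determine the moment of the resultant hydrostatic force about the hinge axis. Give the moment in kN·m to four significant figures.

γ = 1.114 × 9.81 = 10.92834 kN/m³.
The centroid is at the centre, 1.48 m below the top of the plate, so the centroid depth is h_c = 4.7 + 1.48 = 6.18 m.
A = π(1.48)² = 6.88134 m².
Resultant F = γ·h_c·A = 10.92834 × 6.18 × 6.88134 = 464.746 kN.
I_c = πr⁴/4 = π × 1.48⁴/4 = 3.76822 m⁴.
Centre of pressure: y_p = y_c + I_c/(y_c·A) = 6.18 + 3.76822/(6.18 × 6.88134) = 6.18 + 0.0886084 = 6.26861 m along the plane.
The resultant acts 1.48 + 0.0886084 = 1.56861 m (along the plate) below the hinge at the top edge, so the moment about the hinge is M = F × 1.56861 = 464.746 × 1.56861 = 729.005 kN·m.

M ≈ 729.0 kN·m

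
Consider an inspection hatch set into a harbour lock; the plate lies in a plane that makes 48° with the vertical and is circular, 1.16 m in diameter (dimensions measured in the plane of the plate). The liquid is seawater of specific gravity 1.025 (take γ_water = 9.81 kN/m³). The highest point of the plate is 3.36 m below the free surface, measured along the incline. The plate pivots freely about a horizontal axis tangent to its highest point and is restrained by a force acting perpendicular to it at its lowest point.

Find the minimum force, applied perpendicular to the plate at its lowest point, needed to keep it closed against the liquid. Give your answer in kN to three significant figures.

γ = 1.025 × 9.81 = 10.05525 kN/m³.
The plate makes 48° with the vertical, i.e. θ = 90° − 48° = 42° to the horizontal. Measuring y along the incline from the free-surface line, vertical depth h = y·sinθ with sinθ = 0.669131.
The centroid is at the centre, 0.58 m below the top of the plate, so y_c = 3.36 + 0.58 = 3.94 m and h_c = 3.94 × 0.669131 = 2.63638 m.
A = π(0.58)² = 1.05683 m².
Resultant F = γ·h_c·A = 10.05525 × 2.63638 × 1.05683 = 28.016 kN.
I_c = πr⁴/4 = π × 0.58⁴/4 = 0.0888796 m⁴.
Centre of pressure: y_p = y_c + I_c/(y_c·A) = 3.94 + 0.0888796/(3.94 × 1.05683) = 3.94 + 0.0213452 = 3.96135 m along the plane.
The resultant acts 0.58 + 0.0213452 = 0.601345 m (along the plate) below the hinge at the top edge, so the moment about the hinge is M = F × 0.601345 = 28.016 × 0.601345 = 16.8473 kN·m.
A normal force at the bottom, 1.16 m from the hinge, must supply this moment: P = 16.8473/1.16 = 14.5235 kN.

P ≈ 14.5 kN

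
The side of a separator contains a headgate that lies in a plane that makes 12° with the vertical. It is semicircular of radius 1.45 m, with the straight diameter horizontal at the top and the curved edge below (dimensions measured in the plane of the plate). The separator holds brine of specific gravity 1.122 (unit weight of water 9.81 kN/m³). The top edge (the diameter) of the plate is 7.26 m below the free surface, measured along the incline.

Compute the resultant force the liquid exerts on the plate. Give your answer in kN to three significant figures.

γ = 1.122 × 9.81 = 11.00682 kN/m³.
The plate makes 12° with the vertical, i.e. θ = 90° − 12° = 78° to the horizontal. Measuring y along the incline from the free-surface line, vertical depth h = y·sinθ with sinθ = 0.978148.
The centroid of a semicircle lies 4r/(3π) = 0.615399 m from the diameter, here below the top edge, so y_c = 7.26 + 0.615399 = 7.8754 m and h_c = 7.8754 × 0.978148 = 7.70331 m.
A = πr²/2 = π × 1.45²/2 = 3.3026 m².
Resultant F = γ·h_c·A = 11.00682 × 7.70331 × 3.3026 = 280.024 kN.

F ≈ 280 kN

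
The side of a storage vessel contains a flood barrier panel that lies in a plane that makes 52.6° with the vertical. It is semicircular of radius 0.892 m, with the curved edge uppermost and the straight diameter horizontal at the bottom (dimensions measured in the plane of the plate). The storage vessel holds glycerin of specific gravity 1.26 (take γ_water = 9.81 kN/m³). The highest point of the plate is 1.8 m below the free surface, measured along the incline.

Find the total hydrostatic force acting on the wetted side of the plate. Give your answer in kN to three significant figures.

F ≈ 21.7 kN

γ = 1.26 × 9.81 = 12.3606 kN/m³.
The plate makes 52.6° with the vertical, i.e. θ = 90° − 52.6° = 37.4° to the horizontal. Measuring y along the incline from the free-surface line, vertical depth h = y·sinθ with sinθ = 0.607376.
The centroid lies 4r/(3π) = 0.378577 m above the diameter, so r − 4r/(3π) = 0.892 − 0.378577 = 0.513423 m below the topmost point, so y_c = 1.8 + 0.513423 = 2.31342 m and h_c = 2.31342 × 0.607376 = 1.40512 m.
A = πr²/2 = π × 0.892²/2 = 1.24983 m².
Resultant F = γ·h_c·A = 12.3606 × 1.40512 × 1.24983 = 21.7072 kN.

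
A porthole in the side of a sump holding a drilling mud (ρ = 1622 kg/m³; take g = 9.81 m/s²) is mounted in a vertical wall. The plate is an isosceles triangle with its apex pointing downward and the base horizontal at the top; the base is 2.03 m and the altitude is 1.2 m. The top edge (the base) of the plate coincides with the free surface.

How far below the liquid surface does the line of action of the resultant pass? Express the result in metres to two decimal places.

h_p = 0.60 m

γ = ρg = 1622 × 9.81 / 1000 = 15.91182 kN/m³.
With the apex down, the centroid sits h/3 = 1.2/3 = 0.4 m below the base (the top edge), so the centroid depth is h_c = 0.4 m.
A = ½ × 2.03 × 1.2 = 1.218 m².
Resultant F = γ·h_c·A = 15.91182 × 0.4 × 1.218 = 7.75224 kN.
I_c = b·h³/36 = 2.03 × 1.2³/36 = 0.09744 m⁴.
Centre of pressure: y_p = y_c + I_c/(y_c·A) = 0.4 + 0.09744/(0.4 × 1.218) = 0.4 + 0.2 = 0.6 m along the plane.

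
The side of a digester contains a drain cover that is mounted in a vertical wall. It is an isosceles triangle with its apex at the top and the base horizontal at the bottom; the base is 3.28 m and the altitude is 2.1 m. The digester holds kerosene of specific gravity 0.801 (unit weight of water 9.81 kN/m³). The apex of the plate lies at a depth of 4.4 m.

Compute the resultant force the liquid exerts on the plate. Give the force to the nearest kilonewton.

γ = 0.801 × 9.81 = 7.85781 kN/m³.
With the apex up, the centroid sits 2h/3 = 2 × 2.1/3 = 1.4 m below the apex, so the centroid depth is h_c = 4.4 + 1.4 = 5.8 m.
A = ½ × 3.28 × 2.1 = 3.444 m².
Resultant F = γ·h_c·A = 7.85781 × 5.8 × 3.444 = 156.961 kN.

F ≈ 157 kN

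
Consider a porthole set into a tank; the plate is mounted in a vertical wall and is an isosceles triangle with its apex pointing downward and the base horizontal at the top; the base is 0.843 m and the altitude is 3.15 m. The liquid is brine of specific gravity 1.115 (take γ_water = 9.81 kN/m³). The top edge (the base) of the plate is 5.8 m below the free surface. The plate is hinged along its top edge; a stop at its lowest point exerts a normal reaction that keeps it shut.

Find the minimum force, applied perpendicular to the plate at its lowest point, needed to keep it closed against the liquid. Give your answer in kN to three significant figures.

γ = 1.115 × 9.81 = 10.93815 kN/m³.
With the apex down, the centroid sits h/3 = 3.15/3 = 1.05 m below the base (the top edge), so the centroid depth is h_c = 5.8 + 1.05 = 6.85 m.
A = ½ × 0.843 × 3.15 = 1.32772 m².
Resultant F = γ·h_c·A = 10.93815 × 6.85 × 1.32772 = 99.4812 kN.
I_c = b·h³/36 = 0.843 × 3.15³/36 = 0.731908 m⁴.
Centre of pressure: y_p = y_c + I_c/(y_c·A) = 6.85 + 0.731908/(6.85 × 1.32772) = 6.85 + 0.0804747 = 6.93047 m along the plane.
The resultant acts 1.05 + 0.0804747 = 1.13047 m (along the plate) below the hinge at the top edge, so the moment about the hinge is M = F × 1.13047 = 99.4812 × 1.13047 = 112.461 kN·m.
A normal force at the bottom, 3.15 m from the hinge, must supply this moment: P = 112.461/3.15 = 35.7019 kN.

P ≈ 35.7 kN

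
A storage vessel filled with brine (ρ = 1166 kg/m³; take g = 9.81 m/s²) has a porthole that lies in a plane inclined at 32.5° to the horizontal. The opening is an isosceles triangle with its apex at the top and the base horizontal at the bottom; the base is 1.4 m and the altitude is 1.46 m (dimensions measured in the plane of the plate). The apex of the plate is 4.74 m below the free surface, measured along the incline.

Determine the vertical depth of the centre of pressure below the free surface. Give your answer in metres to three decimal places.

h_p = 3.081 m

γ = ρg = 1166 × 9.81 / 1000 = 11.43846 kN/m³.
Let θ = 32.5° be the plate's angle to the horizontal; measure y along the incline from where the plane meets the free surface. Vertical depth h = y·sinθ with sinθ = 0.537300.
With the apex up, the centroid sits 2h/3 = 2 × 1.46/3 = 0.973333 m below the apex, so y_c = 4.74 + 0.973333 = 5.71333 m and h_c = 5.71333 × 0.537300 = 3.06977 m.
A = ½ × 1.4 × 1.46 = 1.022 m².
Resultant F = γ·h_c·A = 11.43846 × 3.06977 × 1.022 = 35.8859 kN.
I_c = b·h³/36 = 1.4 × 1.46³/36 = 0.121028 m⁴.
Centre of pressure: y_p = y_c + I_c/(y_c·A) = 5.71333 + 0.121028/(5.71333 × 1.022) = 5.71333 + 0.0207274 = 5.73406 m along the plane.
Vertically, h_p = y_p·sinθ = 5.73406 × 0.537300 = 3.08091 m.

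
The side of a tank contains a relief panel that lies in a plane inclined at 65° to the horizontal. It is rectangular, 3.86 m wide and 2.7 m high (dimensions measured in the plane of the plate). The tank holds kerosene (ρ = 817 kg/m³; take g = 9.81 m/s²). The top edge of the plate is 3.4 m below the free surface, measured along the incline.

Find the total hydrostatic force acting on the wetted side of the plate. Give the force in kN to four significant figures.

F ≈ 359.6 kN

γ = ρg = 817 × 9.81 / 1000 = 8.01477 kN/m³.
Let θ = 65° be the plate's angle to the horizontal; measure y along the incline from where the plane meets the free surface. Vertical depth h = y·sinθ with sinθ = 0.906308.
The centroid lies 2.7/2 = 1.35 m below the top edge, so y_c = 3.4 + 1.35 = 4.75 m and h_c = 4.75 × 0.906308 = 4.30496 m.
A = 3.86 × 2.7 = 10.422 m².
Resultant F = γ·h_c·A = 8.01477 × 4.30496 × 10.422 = 359.593 kN.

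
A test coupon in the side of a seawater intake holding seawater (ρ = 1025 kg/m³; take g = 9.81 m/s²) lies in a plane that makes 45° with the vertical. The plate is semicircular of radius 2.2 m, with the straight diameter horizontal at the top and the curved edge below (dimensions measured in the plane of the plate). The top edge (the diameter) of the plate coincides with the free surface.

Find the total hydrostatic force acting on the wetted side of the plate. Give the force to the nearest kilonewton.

γ = ρg = 1025 × 9.81 / 1000 = 10.05525 kN/m³.
The plate makes 45° with the vertical, i.e. θ = 90° − 45° = 45° to the horizontal. Measuring y along the incline from the free-surface line, vertical depth h = y·sinθ with sinθ = 0.707107.
The centroid of a semicircle lies 4r/(3π) = 0.933709 m from the diameter, here below the top edge, so y_c = 0.933709 m and h_c = 0.933709 × 0.707107 = 0.660232 m.
A = πr²/2 = π × 2.2²/2 = 7.60265 m².
Resultant F = γ·h_c·A = 10.05525 × 0.660232 × 7.60265 = 50.4725 kN.

F ≈ 50 kN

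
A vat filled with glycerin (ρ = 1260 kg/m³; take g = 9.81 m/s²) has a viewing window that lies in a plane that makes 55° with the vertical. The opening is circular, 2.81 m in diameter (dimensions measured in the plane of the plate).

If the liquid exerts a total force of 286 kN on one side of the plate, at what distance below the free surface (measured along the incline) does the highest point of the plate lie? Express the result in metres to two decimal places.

y_top ≈ 5.10 m

γ = ρg = 1260 × 9.81 / 1000 = 12.3606 kN/m³.
A = π(1.405)² = 6.20158 m².
From F = γ·h_c·A, the centroid depth is h_c = 286/(12.3606 × 6.20158) = 3.73099 m.
The plate makes 55° with the vertical, i.e. θ = 90° − 55° = 35° to the horizontal. Measuring y along the incline from the free-surface line, vertical depth h = y·sinθ with sinθ = 0.573576.
Along the incline, y_c = h_c/sinθ = 3.73099/0.573576 = 6.50479 m.
The centroid is at the centre, 1.405 m below the top of the plate, so the highest point sits at y_top = 6.50479 − 1.405 = 5.09979 m along the incline.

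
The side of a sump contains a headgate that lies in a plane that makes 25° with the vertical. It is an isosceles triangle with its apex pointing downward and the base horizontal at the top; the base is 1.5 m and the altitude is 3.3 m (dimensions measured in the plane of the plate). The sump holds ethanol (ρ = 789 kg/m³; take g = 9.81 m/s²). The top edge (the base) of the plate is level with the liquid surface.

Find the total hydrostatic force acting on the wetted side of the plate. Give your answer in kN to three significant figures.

F ≈ 19.1 kN

γ = ρg = 789 × 9.81 / 1000 = 7.74009 kN/m³.
The plate makes 25° with the vertical, i.e. θ = 90° − 25° = 65° to the horizontal. Measuring y along the incline from the free-surface line, vertical depth h = y·sinθ with sinθ = 0.906308.
With the apex down, the centroid sits h/3 = 3.3/3 = 1.1 m below the base (the top edge), so y_c = 1.1 m and h_c = 1.1 × 0.906308 = 0.996939 m.
A = ½ × 1.5 × 3.3 = 2.475 m².
Resultant F = γ·h_c·A = 7.74009 × 0.996939 × 2.475 = 19.0981 kN.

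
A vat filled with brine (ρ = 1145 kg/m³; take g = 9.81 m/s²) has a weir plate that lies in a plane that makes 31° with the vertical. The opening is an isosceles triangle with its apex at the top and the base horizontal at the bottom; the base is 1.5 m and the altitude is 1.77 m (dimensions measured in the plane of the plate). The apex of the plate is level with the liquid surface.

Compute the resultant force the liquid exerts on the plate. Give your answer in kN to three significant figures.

F ≈ 15.1 kN

γ = ρg = 1145 × 9.81 / 1000 = 11.23245 kN/m³.
The plate makes 31° with the vertical, i.e. θ = 90° − 31° = 59° to the horizontal. Measuring y along the incline from the free-surface line, vertical depth h = y·sinθ with sinθ = 0.857167.
With the apex up, the centroid sits 2h/3 = 2 × 1.77/3 = 1.18 m below the apex, so y_c = 1.18 m and h_c = 1.18 × 0.857167 = 1.01146 m.
A = ½ × 1.5 × 1.77 = 1.3275 m².
Resultant F = γ·h_c·A = 11.23245 × 1.01146 × 1.3275 = 15.082 kN.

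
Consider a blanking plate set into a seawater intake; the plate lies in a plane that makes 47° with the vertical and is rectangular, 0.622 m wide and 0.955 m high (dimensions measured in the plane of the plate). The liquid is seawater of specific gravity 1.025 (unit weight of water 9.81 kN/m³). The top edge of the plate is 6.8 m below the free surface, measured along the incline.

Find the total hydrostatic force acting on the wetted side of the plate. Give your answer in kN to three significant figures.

F ≈ 29.6 kN

γ = 1.025 × 9.81 = 10.05525 kN/m³.
The plate makes 47° with the vertical, i.e. θ = 90° − 47° = 43° to the horizontal. Measuring y along the incline from the free-surface line, vertical depth h = y·sinθ with sinθ = 0.681998.
The centroid lies 0.955/2 = 0.4775 m below the top edge, so y_c = 6.8 + 0.4775 = 7.2775 m and h_c = 7.2775 × 0.681998 = 4.96324 m.
A = 0.622 × 0.955 = 0.59401 m².
Resultant F = γ·h_c·A = 10.05525 × 4.96324 × 0.59401 = 29.645 kN.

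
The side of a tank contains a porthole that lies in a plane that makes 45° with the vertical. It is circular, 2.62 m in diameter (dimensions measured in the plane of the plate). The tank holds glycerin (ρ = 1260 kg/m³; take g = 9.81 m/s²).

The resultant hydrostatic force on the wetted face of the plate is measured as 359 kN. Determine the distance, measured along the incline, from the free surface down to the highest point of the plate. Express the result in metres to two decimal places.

y_top ≈ 6.31 m

γ = ρg = 1260 × 9.81 / 1000 = 12.3606 kN/m³.
A = π(1.31)² = 5.39129 m².
From F = γ·h_c·A, the centroid depth is h_c = 359/(12.3606 × 5.39129) = 5.38719 m.
The plate makes 45° with the vertical, i.e. θ = 90° − 45° = 45° to the horizontal. Measuring y along the incline from the free-surface line, vertical depth h = y·sinθ with sinθ = 0.707107.
Along the incline, y_c = h_c/sinθ = 5.38719/0.707107 = 7.61863 m.
The centroid is at the centre, 1.31 m below the top of the plate, so the highest point sits at y_top = 7.61863 − 1.31 = 6.30863 m along the incline.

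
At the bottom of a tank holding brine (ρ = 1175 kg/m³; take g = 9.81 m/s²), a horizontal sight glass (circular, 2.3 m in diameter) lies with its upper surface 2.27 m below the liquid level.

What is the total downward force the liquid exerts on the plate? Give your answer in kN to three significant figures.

γ = ρg = 1175 × 9.81 / 1000 = 11.52675 kN/m³.
The plate is horizontal, so pressure is uniform at p = γ·h = 11.52675 × 2.27 = 26.1657 kN/m².
A = π(1.15)² = 4.15476 m².
F = p·A = 26.1657 × 4.15476 = 108.712 kN.

F ≈ 109 kN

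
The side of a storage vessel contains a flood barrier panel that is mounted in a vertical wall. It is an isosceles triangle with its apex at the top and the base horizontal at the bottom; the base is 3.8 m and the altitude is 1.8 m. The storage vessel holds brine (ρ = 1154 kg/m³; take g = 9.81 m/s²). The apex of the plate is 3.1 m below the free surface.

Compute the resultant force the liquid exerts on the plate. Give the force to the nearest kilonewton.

γ = ρg = 1154 × 9.81 / 1000 = 11.32074 kN/m³.
With the apex up, the centroid sits 2h/3 = 2 × 1.8/3 = 1.2 m below the apex, so the centroid depth is h_c = 3.1 + 1.2 = 4.3 m.
A = ½ × 3.8 × 1.8 = 3.42 m².
Resultant F = γ·h_c·A = 11.32074 × 4.3 × 3.42 = 166.483 kN.

F ≈ 166 kN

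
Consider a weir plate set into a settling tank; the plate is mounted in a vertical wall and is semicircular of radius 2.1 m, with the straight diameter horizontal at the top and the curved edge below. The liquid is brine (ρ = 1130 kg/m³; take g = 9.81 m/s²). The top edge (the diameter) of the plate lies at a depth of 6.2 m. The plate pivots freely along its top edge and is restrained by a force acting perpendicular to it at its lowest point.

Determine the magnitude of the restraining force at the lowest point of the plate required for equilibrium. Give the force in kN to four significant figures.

P ≈ 242.4 kN

γ = ρg = 1130 × 9.81 / 1000 = 11.0853 kN/m³.
The centroid of a semicircle lies 4r/(3π) = 0.891268 m from the diameter, here below the top edge, so the centroid depth is h_c = 6.2 + 0.891268 = 7.09127 m.
A = πr²/2 = π × 2.1²/2 = 6.92721 m².
Resultant F = γ·h_c·A = 11.0853 × 7.09127 × 6.92721 = 544.54 kN.
I_c = (π/8 − 8/(9π))·r⁴ = 0.109757 × 2.1⁴ = 2.13457 m⁴.
Centre of pressure: y_p = y_c + I_c/(y_c·A) = 7.09127 + 2.13457/(7.09127 × 6.92721) = 7.09127 + 0.0434538 = 7.13472 m along the plane.
The resultant acts 0.891268 + 0.0434538 = 0.934722 m (along the plate) below the hinge at the top edge, so the moment about the hinge is M = F × 0.934722 = 544.54 × 0.934722 = 508.994 kN·m.
A normal force at the bottom, 2.1 m from the hinge, must supply this moment: P = 508.994/2.1 = 242.378 kN.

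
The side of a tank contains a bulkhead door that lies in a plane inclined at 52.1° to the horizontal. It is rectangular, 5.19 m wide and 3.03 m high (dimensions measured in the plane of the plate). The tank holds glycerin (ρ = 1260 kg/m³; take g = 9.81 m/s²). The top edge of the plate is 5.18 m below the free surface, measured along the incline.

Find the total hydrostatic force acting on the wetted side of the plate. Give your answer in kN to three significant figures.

F ≈ 1030 kN

γ = ρg = 1260 × 9.81 / 1000 = 12.3606 kN/m³.
Let θ = 52.1° be the plate's angle to the horizontal; measure y along the incline from where the plane meets the free surface. Vertical depth h = y·sinθ with sinθ = 0.789084.
The centroid lies 3.03/2 = 1.515 m below the top edge, so y_c = 5.18 + 1.515 = 6.695 m and h_c = 6.695 × 0.789084 = 5.28292 m.
A = 5.19 × 3.03 = 15.7257 m².
Resultant F = γ·h_c·A = 12.3606 × 5.28292 × 15.7257 = 1026.89 kN.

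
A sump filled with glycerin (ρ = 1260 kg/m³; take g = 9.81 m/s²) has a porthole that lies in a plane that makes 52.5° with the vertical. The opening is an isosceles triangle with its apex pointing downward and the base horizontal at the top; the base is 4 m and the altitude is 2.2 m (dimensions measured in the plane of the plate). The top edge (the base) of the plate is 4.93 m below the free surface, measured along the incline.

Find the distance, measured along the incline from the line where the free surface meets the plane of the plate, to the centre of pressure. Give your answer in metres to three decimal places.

y_p = 5.711 m

γ = ρg = 1260 × 9.81 / 1000 = 12.3606 kN/m³.
The plate makes 52.5° with the vertical, i.e. θ = 90° − 52.5° = 37.5° to the horizontal. Measuring y along the incline from the free-surface line, vertical depth h = y·sinθ with sinθ = 0.608761.
With the apex down, the centroid sits h/3 = 2.2/3 = 0.733333 m below the base (the top edge), so y_c = 4.93 + 0.733333 = 5.66333 m and h_c = 5.66333 × 0.608761 = 3.44761 m.
A = ½ × 4 × 2.2 = 4.4 m².
Resultant F = γ·h_c·A = 12.3606 × 3.44761 × 4.4 = 187.504 kN.
I_c = b·h³/36 = 4 × 2.2³/36 = 1.18311 m⁴.
Centre of pressure: y_p = y_c + I_c/(y_c·A) = 5.66333 + 1.18311/(5.66333 × 4.4) = 5.66333 + 0.0474789 = 5.71081 m along the plane.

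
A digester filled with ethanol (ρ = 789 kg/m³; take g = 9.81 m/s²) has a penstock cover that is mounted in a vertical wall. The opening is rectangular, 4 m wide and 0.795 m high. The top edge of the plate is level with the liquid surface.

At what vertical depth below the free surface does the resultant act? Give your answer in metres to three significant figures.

γ = ρg = 789 × 9.81 / 1000 = 7.74009 kN/m³.
The centroid lies 0.795/2 = 0.3975 m below the top edge, so the centroid depth is h_c = 0.3975 m.
A = 4 × 0.795 = 3.18 m².
Resultant F = γ·h_c·A = 7.74009 × 0.3975 × 3.18 = 9.78386 kN.
I_c = b·h³/12 = 4 × 0.795³/12 = 0.167487 m⁴.
Centre of pressure: y_p = y_c + I_c/(y_c·A) = 0.3975 + 0.167487/(0.3975 × 3.18) = 0.3975 + 0.1325 = 0.53 m along the plane.

h_p = 0.530 m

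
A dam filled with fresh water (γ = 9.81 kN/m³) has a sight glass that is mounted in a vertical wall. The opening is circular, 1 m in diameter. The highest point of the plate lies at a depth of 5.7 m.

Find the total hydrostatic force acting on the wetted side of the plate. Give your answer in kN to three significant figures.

γ = 9.81 kN/m³.
The centroid is at the centre, 0.5 m below the top of the plate, so the centroid depth is h_c = 5.7 + 0.5 = 6.2 m.
A = π(0.5)² = 0.785398 m².
Resultant F = γ·h_c·A = 9.81 × 6.2 × 0.785398 = 47.7695 kN.

F ≈ 47.8 kN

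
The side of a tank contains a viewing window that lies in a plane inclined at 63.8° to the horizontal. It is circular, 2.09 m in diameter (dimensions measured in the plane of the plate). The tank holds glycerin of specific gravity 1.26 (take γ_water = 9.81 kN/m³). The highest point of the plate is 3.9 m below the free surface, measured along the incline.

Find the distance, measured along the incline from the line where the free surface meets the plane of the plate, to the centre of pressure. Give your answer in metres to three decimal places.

γ = 1.26 × 9.81 = 12.3606 kN/m³.
Let θ = 63.8° be the plate's angle to the horizontal; measure y along the incline from where the plane meets the free surface. Vertical depth h = y·sinθ with sinθ = 0.897258.
The centroid is at the centre, 1.045 m below the top of the plate, so y_c = 3.9 + 1.045 = 4.945 m and h_c = 4.945 × 0.897258 = 4.43694 m.
A = π(1.045)² = 3.4307 m².
Resultant F = γ·h_c·A = 12.3606 × 4.43694 × 3.4307 = 188.151 kN.
I_c = πr⁴/4 = π × 1.045⁴/4 = 0.936602 m⁴.
Centre of pressure: y_p = y_c + I_c/(y_c·A) = 4.945 + 0.936602/(4.945 × 3.4307) = 4.945 + 0.0552085 = 5.00021 m along the plane.

y_p = 5.000 m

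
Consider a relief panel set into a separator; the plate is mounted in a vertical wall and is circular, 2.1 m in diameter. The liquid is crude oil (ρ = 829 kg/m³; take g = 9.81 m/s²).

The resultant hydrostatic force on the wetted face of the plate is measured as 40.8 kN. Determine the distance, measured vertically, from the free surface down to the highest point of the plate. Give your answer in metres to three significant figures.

γ = ρg = 829 × 9.81 / 1000 = 8.13249 kN/m³.
A = π(1.05)² = 3.46361 m².
From F = γ·h_c·A, the centroid depth is h_c = 40.8/(8.13249 × 3.46361) = 1.44846 m.
The centroid is at the centre, 1.05 m below the top of the plate, so the highest point sits at h_top = 1.44846 − 1.05 = 0.39846 m below the surface.

d_top ≈ 0.398 m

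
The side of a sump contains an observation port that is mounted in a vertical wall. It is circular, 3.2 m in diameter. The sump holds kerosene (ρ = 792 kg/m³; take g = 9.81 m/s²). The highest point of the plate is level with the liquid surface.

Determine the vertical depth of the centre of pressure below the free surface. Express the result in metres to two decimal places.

h_p = 2.00 m

γ = ρg = 792 × 9.81 / 1000 = 7.76952 kN/m³.
The centroid is at the centre, 1.6 m below the top of the plate, so the centroid depth is h_c = 1.6 m.
A = π(1.6)² = 8.04248 m².
Resultant F = γ·h_c·A = 7.76952 × 1.6 × 8.04248 = 99.9779 kN.
I_c = πr⁴/4 = π × 1.6⁴/4 = 5.14719 m⁴.
Centre of pressure: y_p = y_c + I_c/(y_c·A) = 1.6 + 5.14719/(1.6 × 8.04248) = 1.6 + 0.4 = 2 m along the plane.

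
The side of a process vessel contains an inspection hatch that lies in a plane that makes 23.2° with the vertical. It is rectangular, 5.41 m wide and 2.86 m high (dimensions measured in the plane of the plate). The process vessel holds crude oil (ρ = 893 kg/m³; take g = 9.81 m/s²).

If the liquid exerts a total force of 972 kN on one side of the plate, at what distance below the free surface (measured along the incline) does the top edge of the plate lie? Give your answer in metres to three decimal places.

y_top ≈ 6.372 m

γ = ρg = 893 × 9.81 / 1000 = 8.76033 kN/m³.
A = 5.41 × 2.86 = 15.4726 m².
From F = γ·h_c·A, the centroid depth is h_c = 972/(8.76033 × 15.4726) = 7.17105 m.
The plate makes 23.2° with the vertical, i.e. θ = 90° − 23.2° = 66.8° to the horizontal. Measuring y along the incline from the free-surface line, vertical depth h = y·sinθ with sinθ = 0.919135.
Along the incline, y_c = h_c/sinθ = 7.17105/0.919135 = 7.80196 m.
The centroid lies 2.86/2 = 1.43 m below the top edge, so the top edge sits at y_top = 7.80196 − 1.43 = 6.37196 m along the incline.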